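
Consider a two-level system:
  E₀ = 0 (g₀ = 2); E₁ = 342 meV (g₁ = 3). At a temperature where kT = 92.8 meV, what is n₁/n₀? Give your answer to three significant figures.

0.0376

n₁/n₀ = (g₁/g₀) exp[−(E₁−E₀)/kT] = (3/2) × exp(−(342 meV)/(92.8 meV)) = (3/2) × exp(-3.6853) = 0.0376.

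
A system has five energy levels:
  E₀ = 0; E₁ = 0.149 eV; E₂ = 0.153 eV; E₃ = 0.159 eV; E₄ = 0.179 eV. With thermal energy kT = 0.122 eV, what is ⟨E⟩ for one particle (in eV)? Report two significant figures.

0.083 eV

Eᵢ/kT = 0, 1.221, 1.254, 1.303, 1.467.
Z = Σ e^(−Eᵢ/kT) = e^(−0) + e^(−1.221) + e^(−1.254) + e^(−1.303) + e^(−1.467) = 1.000 + 0.2949 + 0.2854 + 0.2717 + 0.2306 = 2.083.
⟨E⟩ = Σ Eᵢ e^(−Eᵢ/kT) / Z = (0·1.000 + 0.149·0.2949 + 0.153·0.2854 + 0.159·0.2717 + 0.179·0.2306) / 2.083 = 0.083 eV.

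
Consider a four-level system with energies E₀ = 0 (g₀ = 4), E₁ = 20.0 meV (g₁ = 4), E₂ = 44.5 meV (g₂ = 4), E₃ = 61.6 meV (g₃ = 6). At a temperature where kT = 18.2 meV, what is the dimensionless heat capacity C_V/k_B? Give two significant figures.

0.76

Eᵢ/kT = 0, 1.099, 2.445, 3.385.
Z = Σ gᵢe^(−Eᵢ/kT) = 4·e^(−0) + 4·e^(−1.099) + 4·e^(−2.445) + 6·e^(−3.385) = 4.000 + 1.333 + 0.3469 + 0.2033 = 5.883.
⟨E⟩ = 9.284 meV, ⟨E²⟩ = 338.5 meV².
C_V/k_B = (⟨E²⟩ − ⟨E⟩²)/(kT)² = (338.5 − 86.19)/331.2 = 0.76.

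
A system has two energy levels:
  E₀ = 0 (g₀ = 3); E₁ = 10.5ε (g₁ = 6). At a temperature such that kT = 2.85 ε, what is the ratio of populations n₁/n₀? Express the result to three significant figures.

n₁/n₀ = (g₁/g₀) exp[−(E₁−E₀)/kT] = (6/3) × exp(−(10.5ε)/(2.85ε)) = (6/3) × exp(-3.6842) = 0.0502.

0.0502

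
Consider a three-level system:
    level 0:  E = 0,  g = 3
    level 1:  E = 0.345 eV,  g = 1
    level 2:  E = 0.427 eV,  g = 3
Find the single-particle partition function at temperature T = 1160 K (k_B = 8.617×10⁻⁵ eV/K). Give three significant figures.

k_BT = 8.617×10⁻⁵ × 1160 K = 0.099957 eV.
Eᵢ/kT = 0, 3.4515, 4.2718.
Z = Σ gᵢe^(−Eᵢ/kT) = 3·e^(−0) + 1·e^(−3.4515) + 3·e^(−4.2718) = 3.0000 + 0.031698 + 0.041870 = 3.0736.

Z = 3.07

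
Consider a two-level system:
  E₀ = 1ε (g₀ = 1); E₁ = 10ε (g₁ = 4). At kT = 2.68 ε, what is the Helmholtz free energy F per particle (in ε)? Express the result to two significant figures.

Eᵢ/kT = 0.3731, 3.731.
Z = Σ gᵢe^(−Eᵢ/kT) = 1·e^(−0.3731) + 4·e^(−3.731) = 0.6886 + 0.09588 = 0.7845.
F = −kT ln Z = −2.68 × ln(0.7845) = −2.68 × -0.2427 = 0.65 ε.

0.65 ε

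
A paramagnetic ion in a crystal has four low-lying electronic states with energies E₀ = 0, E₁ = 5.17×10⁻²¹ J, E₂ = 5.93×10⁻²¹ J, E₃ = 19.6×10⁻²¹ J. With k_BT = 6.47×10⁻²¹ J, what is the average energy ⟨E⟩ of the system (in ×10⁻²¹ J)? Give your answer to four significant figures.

Eᵢ/kT = 0, 0.799073, 0.916538, 3.02937.
Z = Σ e^(−Eᵢ/kT) = e^(−0) + e^(−0.799073) + e^(−0.916538) + e^(−3.02937) = 1.00000 + 0.449746 + 0.399901 + 0.0483461 = 1.89799.
⟨E⟩ = Σ Eᵢ e^(−Eᵢ/kT) / Z = (0·1.00000 + 5.17·0.449746 + 5.93·0.399901 + 19.6·0.0483461) / 1.89799 = 2.974 ×10⁻²¹ J.

2.974 ×10⁻²¹ J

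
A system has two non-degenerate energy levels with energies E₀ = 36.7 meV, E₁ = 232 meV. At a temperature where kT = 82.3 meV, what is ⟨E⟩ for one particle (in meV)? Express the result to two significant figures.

Eᵢ/kT = 0.4459, 2.819.
Z = Σ e^(−Eᵢ/kT) = e^(−0.4459) + e^(−2.819) = 0.6402 + 0.05967 = 0.6999.
⟨E⟩ = Σ Eᵢ e^(−Eᵢ/kT) / Z = (36.7·0.6402 + 232·0.05967) / 0.6999 = 53 meV.

53 meV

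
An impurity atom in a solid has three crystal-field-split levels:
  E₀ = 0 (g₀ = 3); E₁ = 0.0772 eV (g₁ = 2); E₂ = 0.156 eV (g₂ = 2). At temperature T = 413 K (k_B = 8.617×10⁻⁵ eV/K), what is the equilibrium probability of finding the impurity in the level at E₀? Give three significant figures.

k_BT = 8.617×10⁻⁵ × 413 K = 0.035588 eV.
Eᵢ/kT = 0, 2.1693, 4.3835.
Z = Σ gᵢe^(−Eᵢ/kT) = 3·e^(−0) + 2·e^(−2.1693) + 2·e^(−4.3835) = 3.0000 + 0.22852 + 0.024963 = 3.2535.
P₀ = g₀ e^(−E₀/kT) / Z = 3.0000/3.2535 = 0.922.

0.922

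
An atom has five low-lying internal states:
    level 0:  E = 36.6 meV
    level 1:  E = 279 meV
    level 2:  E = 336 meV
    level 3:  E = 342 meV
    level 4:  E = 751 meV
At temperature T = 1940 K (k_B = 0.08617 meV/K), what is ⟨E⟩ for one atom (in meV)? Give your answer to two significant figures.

k_BT = 0.08617 × 1940 K = 167.2 meV.
Eᵢ/kT = 0.2189, 1.669, 2.010, 2.045, 4.492.
Z = Σ e^(−Eᵢ/kT) = e^(−0.2189) + e^(−1.669) + e^(−2.010) + e^(−2.045) + e^(−4.492) = 0.8034 + 0.1884 + 0.1340 + 0.1294 + 0.01120 = 1.266.
⟨E⟩ = Σ Eᵢ e^(−Eᵢ/kT) / Z = (36.6·0.8034 + 279·0.1884 + 336·0.1340 + 342·0.1294 + 751·0.01120) / 1.266 = 140 meV.

140 meV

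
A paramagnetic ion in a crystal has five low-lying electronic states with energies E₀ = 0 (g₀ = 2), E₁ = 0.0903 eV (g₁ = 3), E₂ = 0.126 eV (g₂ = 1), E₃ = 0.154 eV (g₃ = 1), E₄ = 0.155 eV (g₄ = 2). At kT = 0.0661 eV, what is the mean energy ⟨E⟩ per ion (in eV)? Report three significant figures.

Eᵢ/kT = 0, 1.3661, 1.9062, 2.3298, 2.3449.
Z = Σ gᵢe^(−Eᵢ/kT) = 2·e^(−0) + 3·e^(−1.3661) + 1·e^(−1.9062) + 1·e^(−2.3298) + 2·e^(−2.3449) = 2.0000 + 0.76530 + 0.14864 + 0.097315 + 0.19171 = 3.2030.
⟨E⟩ = Σ Eᵢ gᵢe^(−Eᵢ/kT) / Z = (0·2.0000 + 0.0903·0.76530 + 0.126·0.14864 + 0.154·0.097315 + 0.155·0.19171) / 3.2030 = 0.0414 eV.

0.0414 eV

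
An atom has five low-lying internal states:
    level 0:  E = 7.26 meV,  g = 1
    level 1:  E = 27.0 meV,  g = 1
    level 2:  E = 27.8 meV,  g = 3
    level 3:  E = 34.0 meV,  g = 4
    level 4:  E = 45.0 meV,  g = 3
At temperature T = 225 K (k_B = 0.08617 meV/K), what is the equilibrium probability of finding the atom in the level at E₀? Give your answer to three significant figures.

k_BT = 0.08617 × 225 K = 19.388 meV.
Eᵢ/kT = 0.37446, 1.3926, 1.4339, 1.7537, 2.3210.
Z = Σ gᵢe^(−Eᵢ/kT) = 1·e^(−0.37446) + 1·e^(−1.3926) + 3·e^(−1.4339) + 4·e^(−1.7537) + 3·e^(−2.3210) = 0.68766 + 0.24843 + 0.71513 + 0.69253 + 0.29453 = 2.6383.
P₀ = g₀ e^(−E₀/kT) / Z = 0.68766/2.6383 = 0.261.

0.261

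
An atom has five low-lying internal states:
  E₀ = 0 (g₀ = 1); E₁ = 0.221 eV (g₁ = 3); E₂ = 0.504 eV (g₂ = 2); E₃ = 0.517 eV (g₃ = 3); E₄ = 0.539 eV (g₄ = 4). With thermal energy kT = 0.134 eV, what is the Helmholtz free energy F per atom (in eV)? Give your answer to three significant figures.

-0.0756 eV

Eᵢ/kT = 0, 1.6493, 3.7612, 3.8582, 4.0224.
Z = Σ gᵢe^(−Eᵢ/kT) = 1·e^(−0) + 3·e^(−1.6493) + 2·e^(−3.7612) + 3·e^(−3.8582) + 4·e^(−4.0224) = 1.0000 + 0.57655 + 0.046512 + 0.063318 + 0.071640 = 1.7580.
F = −kT ln Z = −0.134 × ln(1.7580) = −0.134 × 0.56418 = -0.0756 eV.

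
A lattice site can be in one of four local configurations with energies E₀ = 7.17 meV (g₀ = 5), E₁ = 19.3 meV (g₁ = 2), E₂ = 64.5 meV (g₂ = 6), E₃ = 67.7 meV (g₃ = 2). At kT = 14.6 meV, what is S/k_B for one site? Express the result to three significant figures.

Eᵢ/kT = 0.49110, 1.3219, 4.4178, 4.6370.
Z = Σ gᵢe^(−Eᵢ/kT) = 5·e^(−0.49110) + 2·e^(−1.3219) + 6·e^(−4.4178) + 2·e^(−4.6370) = 3.0598 + 0.53326 + 0.072364 + 0.019373 = 3.6848.
⟨E⟩ = Σ EᵢPᵢ = 10.370 meV.
S/k_B = ln Z + ⟨E⟩/kT = ln(3.6848) + 10.370/14.6 = 1.3042 + 0.71027 = 2.01.

2.01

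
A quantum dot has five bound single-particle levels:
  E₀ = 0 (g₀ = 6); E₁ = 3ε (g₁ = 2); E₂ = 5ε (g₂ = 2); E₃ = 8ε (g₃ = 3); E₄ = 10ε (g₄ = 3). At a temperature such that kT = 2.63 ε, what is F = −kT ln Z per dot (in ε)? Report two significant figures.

Eᵢ/kT = 0, 1.141, 1.901, 3.042, 3.802.
Z = Σ gᵢe^(−Eᵢ/kT) = 6·e^(−0) + 2·e^(−1.141) + 2·e^(−1.901) + 3·e^(−3.042) + 3·e^(−3.802) = 6.000 + 0.6390 + 0.2988 + 0.1432 + 0.06698 = 7.148.
F = −kT ln Z = −2.63 × ln(7.148) = −2.63 × 1.967 = -5.2 ε.

-5.2 ε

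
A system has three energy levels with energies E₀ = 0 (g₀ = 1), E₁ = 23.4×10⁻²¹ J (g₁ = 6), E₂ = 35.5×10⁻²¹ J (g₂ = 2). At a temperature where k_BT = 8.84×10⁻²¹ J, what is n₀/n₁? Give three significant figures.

n₀/n₁ = (g₀/g₁) exp[−(E₀−E₁)/kT] = (1/6) × exp(−(-23.4 ×10⁻²¹ J)/(8.84 ×10⁻²¹ J)) = (1/6) × exp(2.6471) = 2.35.

2.35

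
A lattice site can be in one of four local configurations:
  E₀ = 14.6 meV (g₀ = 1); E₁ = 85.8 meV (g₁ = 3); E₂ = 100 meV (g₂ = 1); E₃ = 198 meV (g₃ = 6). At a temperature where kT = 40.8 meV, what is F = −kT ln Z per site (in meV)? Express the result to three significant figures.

-7.39 meV

Eᵢ/kT = 0.35784, 2.1029, 2.4510, 4.8529.
Z = Σ gᵢe^(−Eᵢ/kT) = 1·e^(−0.35784) + 3·e^(−2.1029) + 1·e^(−2.4510) + 6·e^(−4.8529) = 0.69918 + 0.36631 + 0.086207 + 0.046834 = 1.1985.
F = −kT ln Z = −40.8 × ln(1.1985) = −40.8 × 0.18107 = -7.39 meV.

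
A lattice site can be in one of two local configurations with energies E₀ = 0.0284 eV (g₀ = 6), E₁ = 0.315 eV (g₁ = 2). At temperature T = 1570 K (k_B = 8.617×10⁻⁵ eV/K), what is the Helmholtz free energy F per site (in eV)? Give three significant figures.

-0.219 eV

k_BT = 8.617×10⁻⁵ × 1570 K = 0.13529 eV.
Eᵢ/kT = 0.20992, 2.3283.
Z = Σ gᵢe^(−Eᵢ/kT) = 6·e^(−0.20992) + 2·e^(−2.3283) = 4.8639 + 0.19492 = 5.0588.
F = −kT ln Z = −0.13529 × ln(5.0588) = −0.13529 × 1.6211 = -0.219 eV.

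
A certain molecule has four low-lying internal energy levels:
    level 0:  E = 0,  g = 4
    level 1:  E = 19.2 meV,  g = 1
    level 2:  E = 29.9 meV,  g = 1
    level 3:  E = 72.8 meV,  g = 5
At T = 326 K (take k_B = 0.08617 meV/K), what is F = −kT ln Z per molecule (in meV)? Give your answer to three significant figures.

k_BT = 0.08617 × 326 K = 28.091 meV.
Eᵢ/kT = 0, 0.68349, 1.0644, 2.5916.
Z = Σ gᵢe^(−Eᵢ/kT) = 4·e^(−0) + 1·e^(−0.68349) + 1·e^(−1.0644) + 5·e^(−2.5916) = 4.0000 + 0.50485 + 0.34493 + 0.37450 = 5.2243.
F = −kT ln Z = −28.091 × ln(5.2243) = −28.091 × 1.6533 = -46.4 meV.

-46.4 meV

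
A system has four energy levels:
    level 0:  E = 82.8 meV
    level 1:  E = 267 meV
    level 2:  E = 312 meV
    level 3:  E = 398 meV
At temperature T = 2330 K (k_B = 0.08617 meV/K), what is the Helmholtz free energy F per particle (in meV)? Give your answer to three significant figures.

k_BT = 0.08617 × 2330 K = 200.78 meV.
Eᵢ/kT = 0.41239, 1.3298, 1.5539, 1.9823.
Z = Σ e^(−Eᵢ/kT) = e^(−0.41239) + e^(−1.3298) + e^(−1.5539) + e^(−1.9823) = 0.66207 + 0.26453 + 0.21142 + 0.13775 = 1.2758.
F = −kT ln Z = −200.78 × ln(1.2758) = −200.78 × 0.24357 = -48.9 meV.

-48.9 meV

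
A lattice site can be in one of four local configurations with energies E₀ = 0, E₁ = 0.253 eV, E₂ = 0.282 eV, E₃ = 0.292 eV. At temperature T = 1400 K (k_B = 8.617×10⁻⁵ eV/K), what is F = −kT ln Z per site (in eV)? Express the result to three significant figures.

k_BT = 8.617×10⁻⁵ × 1400 K = 0.12064 eV.
Eᵢ/kT = 0, 2.0971, 2.3375, 2.4204.
Z = Σ e^(−Eᵢ/kT) = e^(−0) + e^(−2.0971) + e^(−2.3375) + e^(−2.4204) = 1.0000 + 0.12281 + 0.096569 + 0.088886 = 1.3083.
F = −kT ln Z = −0.12064 × ln(1.3083) = −0.12064 × 0.26873 = -0.0324 eV.

-0.0324 eV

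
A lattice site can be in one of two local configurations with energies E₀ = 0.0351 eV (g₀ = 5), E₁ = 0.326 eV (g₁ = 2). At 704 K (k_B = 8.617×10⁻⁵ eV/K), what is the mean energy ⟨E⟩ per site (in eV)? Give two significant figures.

k_BT = 8.617×10⁻⁵ × 704 K = 0.06066 eV.
Eᵢ/kT = 0.5786, 5.374.
Z = Σ gᵢe^(−Eᵢ/kT) = 5·e^(−0.5786) + 2·e^(−5.374) = 2.803 + 0.009271 = 2.812.
⟨E⟩ = Σ Eᵢ gᵢe^(−Eᵢ/kT) / Z = (0.0351·2.803 + 0.326·0.009271) / 2.812 = 0.036 eV.

0.036 eV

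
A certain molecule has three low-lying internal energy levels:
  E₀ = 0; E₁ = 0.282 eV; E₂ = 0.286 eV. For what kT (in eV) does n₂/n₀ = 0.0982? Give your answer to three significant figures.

0.123 eV

n₂/n₀ = exp[−(E₂−E₀)/kT] = 0.0982.
⇒ (E₂−E₀)/kT = ln(1/0.0982) = ln(10.183) = 2.3207.
kT = 0.286 eV / 2.3207 = 0.123 eV.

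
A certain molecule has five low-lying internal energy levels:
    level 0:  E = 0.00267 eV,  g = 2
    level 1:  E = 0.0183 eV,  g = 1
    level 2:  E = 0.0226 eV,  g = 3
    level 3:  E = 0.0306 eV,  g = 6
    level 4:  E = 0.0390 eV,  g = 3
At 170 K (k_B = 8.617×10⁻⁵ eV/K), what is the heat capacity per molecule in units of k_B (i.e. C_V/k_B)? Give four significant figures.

0.7803

k_BT = 8.617×10⁻⁵ × 170 K = 0.0146489 eV.
Eᵢ/kT = 0.182266, 1.24924, 1.54278, 2.08889, 2.66232.
Z = Σ gᵢe^(−Eᵢ/kT) = 2·e^(−0.182266) + 1·e^(−1.24924) + 3·e^(−1.54278) + 6·e^(−2.08889) + 3·e^(−2.66232) = 1.66676 + 0.286723 + 0.641358 + 0.742947 + 0.209358 = 3.54715.
⟨E⟩ = 0.0155311 eV, ⟨E²⟩ = 0.000408661 eV².
C_V/k_B = (⟨E²⟩ − ⟨E⟩²)/(kT)² = (0.000408661 − 0.000241215)/0.000214590 = 0.7803.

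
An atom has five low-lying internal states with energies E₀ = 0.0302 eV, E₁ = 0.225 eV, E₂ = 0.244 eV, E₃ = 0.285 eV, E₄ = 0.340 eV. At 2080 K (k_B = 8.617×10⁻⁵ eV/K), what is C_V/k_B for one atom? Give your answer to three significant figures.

k_BT = 8.617×10⁻⁵ × 2080 K = 0.17923 eV.
Eᵢ/kT = 0.16850, 1.2554, 1.3614, 1.5901, 1.8970.
Z = Σ e^(−Eᵢ/kT) = e^(−0.16850) + e^(−1.2554) + e^(−1.3614) + e^(−1.5901) + e^(−1.8970) = 0.84493 + 0.28496 + 0.25630 + 0.20391 + 0.15002 = 1.7401.
⟨E⟩ = 0.15016 eV, ⟨E²⟩ = 0.036987 eV².
C_V/k_B = (⟨E²⟩ − ⟨E⟩²)/(kT)² = (0.036987 − 0.022548)/0.032123 = 0.449.

0.449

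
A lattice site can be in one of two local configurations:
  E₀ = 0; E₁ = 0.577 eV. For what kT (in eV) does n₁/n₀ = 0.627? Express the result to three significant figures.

n₁/n₀ = exp[−(E₁−E₀)/kT] = 0.627.
⇒ (E₁−E₀)/kT = ln(1/0.627) = ln(1.5949) = 0.46681.
kT = 0.577 eV / 0.46681 = 1.24 eV.

1.24 eV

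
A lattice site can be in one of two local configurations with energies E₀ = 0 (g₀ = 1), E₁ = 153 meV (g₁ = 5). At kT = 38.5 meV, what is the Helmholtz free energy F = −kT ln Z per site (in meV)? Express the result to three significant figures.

Eᵢ/kT = 0, 3.9740.
Z = Σ gᵢe^(−Eᵢ/kT) = 1·e^(−0) + 5·e^(−3.9740) = 1.0000 + 0.093990 = 1.0940.
F = −kT ln Z = −38.5 × ln(1.0940) = −38.5 × 0.089841 = -3.46 meV.

-3.46 meV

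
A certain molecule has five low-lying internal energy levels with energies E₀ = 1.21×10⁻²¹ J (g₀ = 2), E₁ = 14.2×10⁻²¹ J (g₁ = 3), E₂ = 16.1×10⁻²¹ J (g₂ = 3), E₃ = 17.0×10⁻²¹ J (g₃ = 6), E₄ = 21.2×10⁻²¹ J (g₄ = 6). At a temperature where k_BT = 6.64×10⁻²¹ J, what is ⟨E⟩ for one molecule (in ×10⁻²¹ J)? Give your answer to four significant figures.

Eᵢ/kT = 0.182229, 2.13855, 2.42470, 2.56024, 3.19277.
Z = Σ gᵢe^(−Eᵢ/kT) = 2·e^(−0.182229) + 3·e^(−2.13855) + 3·e^(−2.42470) + 6·e^(−2.56024) + 6·e^(−3.19277) = 1.66682 + 0.353477 + 0.265514 + 0.463717 + 0.246348 = 2.99588.
⟨E⟩ = Σ Eᵢ gᵢe^(−Eᵢ/kT) / Z = (1.21·1.66682 + 14.2·0.353477 + 16.1·0.265514 + 17.0·0.463717 + 21.2·0.246348) / 2.99588 = 8.150 ×10⁻²¹ J.

8.150 ×10⁻²¹ J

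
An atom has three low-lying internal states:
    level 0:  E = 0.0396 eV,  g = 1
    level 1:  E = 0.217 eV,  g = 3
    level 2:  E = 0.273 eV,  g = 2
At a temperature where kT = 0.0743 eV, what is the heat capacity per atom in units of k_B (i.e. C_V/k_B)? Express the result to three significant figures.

Eᵢ/kT = 0.53297, 2.9206, 3.6743.
Z = Σ gᵢe^(−Eᵢ/kT) = 1·e^(−0.53297) + 3·e^(−2.9206) + 2·e^(−3.6743) = 0.58686 + 0.16170 + 0.050734 = 0.79929.
⟨E⟩ = 0.090304 eV, ⟨E²⟩ = 0.015408 eV².
C_V/k_B = (⟨E²⟩ − ⟨E⟩²)/(kT)² = (0.015408 − 0.0081548)/0.0055205 = 1.31.

1.31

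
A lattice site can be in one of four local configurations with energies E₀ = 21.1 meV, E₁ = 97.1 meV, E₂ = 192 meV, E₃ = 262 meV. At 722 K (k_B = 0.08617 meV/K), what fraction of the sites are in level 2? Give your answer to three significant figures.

0.0465

k_BT = 0.08617 × 722 K = 62.215 meV.
Eᵢ/kT = 0.33915, 1.5607, 3.0861, 4.2112.
Z = Σ e^(−Eᵢ/kT) = e^(−0.33915) + e^(−1.5607) + e^(−3.0861) + e^(−4.2112) = 0.71238 + 0.20999 + 0.045680 + 0.014829 = 0.98288.
P₂ = e^(−E₂/kT) / Z = 0.045680/0.98288 = 0.0465.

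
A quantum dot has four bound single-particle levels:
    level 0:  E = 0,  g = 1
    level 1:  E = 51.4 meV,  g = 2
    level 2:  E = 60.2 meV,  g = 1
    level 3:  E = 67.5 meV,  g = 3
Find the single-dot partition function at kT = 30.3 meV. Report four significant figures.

Eᵢ/kT = 0, 1.69637, 1.98680, 2.22772.
Z = Σ gᵢe^(−Eᵢ/kT) = 1·e^(−0) + 2·e^(−1.69637) + 1·e^(−1.98680) + 3·e^(−2.22772) = 1.00000 + 0.366696 + 0.137134 + 0.323322 = 1.82715.

Z = 1.827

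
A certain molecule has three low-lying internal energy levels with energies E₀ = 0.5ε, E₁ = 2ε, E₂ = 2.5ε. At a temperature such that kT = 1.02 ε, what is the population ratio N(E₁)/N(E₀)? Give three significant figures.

n₁/n₀ = exp[−(E₁−E₀)/kT] = exp(−(1.5ε)/(1.02ε)) = exp(-1.4706) = 0.230.

0.230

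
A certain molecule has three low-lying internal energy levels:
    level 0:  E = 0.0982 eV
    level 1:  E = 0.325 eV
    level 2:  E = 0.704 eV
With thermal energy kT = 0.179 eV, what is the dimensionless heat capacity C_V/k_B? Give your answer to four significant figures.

0.5103

Eᵢ/kT = 0.548603, 1.81564, 3.93296.
Z = Σ e^(−Eᵢ/kT) = e^(−0.548603) + e^(−1.81564) + e^(−3.93296) = 0.577756 + 0.162734 + 0.0195856 = 0.760076.
⟨E⟩ = 0.162369 eV, ⟨E²⟩ = 0.0427157 eV².
C_V/k_B = (⟨E²⟩ − ⟨E⟩²)/(kT)² = (0.0427157 − 0.0263637)/0.0320410 = 0.5103.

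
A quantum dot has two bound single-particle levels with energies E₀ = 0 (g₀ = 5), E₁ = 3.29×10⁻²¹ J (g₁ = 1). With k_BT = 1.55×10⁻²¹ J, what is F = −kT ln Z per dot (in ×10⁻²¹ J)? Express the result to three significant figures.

Eᵢ/kT = 0, 2.1226.
Z = Σ gᵢe^(−Eᵢ/kT) = 5·e^(−0) + 1·e^(−2.1226) = 5.0000 + 0.11972 = 5.1197.
F = −kT ln Z = −1.55 × ln(5.1197) = −1.55 × 1.6331 = -2.53 ×10⁻²¹ J.

-2.53 ×10⁻²¹ J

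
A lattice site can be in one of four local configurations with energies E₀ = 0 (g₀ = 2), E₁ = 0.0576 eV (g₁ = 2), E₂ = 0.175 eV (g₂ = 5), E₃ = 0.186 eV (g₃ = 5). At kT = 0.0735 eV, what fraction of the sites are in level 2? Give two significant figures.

Eᵢ/kT = 0, 0.7837, 2.381, 2.531.
Z = Σ gᵢe^(−Eᵢ/kT) = 2·e^(−0) + 2·e^(−0.7837) + 5·e^(−2.381) + 5·e^(−2.531) = 2.000 + 0.9134 + 0.4623 + 0.3979 = 3.774.
P₂ = g₂ e^(−E₂/kT) / Z = 0.4623/3.774 = 0.12.

0.12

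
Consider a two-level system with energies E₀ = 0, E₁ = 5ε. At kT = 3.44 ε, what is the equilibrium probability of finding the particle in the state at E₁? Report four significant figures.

0.1895

Eᵢ/kT = 0, 1.45349.
Z = Σ e^(−Eᵢ/kT) = e^(−0) + e^(−1.45349) = 1.00000 + 0.233753 = 1.23375.
P₁ = e^(−E₁/kT) / Z = 0.233753/1.23375 = 0.1895.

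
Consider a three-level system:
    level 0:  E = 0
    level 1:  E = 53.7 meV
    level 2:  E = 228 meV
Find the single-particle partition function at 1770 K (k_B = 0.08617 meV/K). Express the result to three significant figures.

k_BT = 0.08617 × 1770 K = 152.52 meV.
Eᵢ/kT = 0, 0.35208, 1.4949.
Z = Σ e^(−Eᵢ/kT) = e^(−0) + e^(−0.35208) + e^(−1.4949) = 1.0000 + 0.70322 + 0.22427 = 1.9275.

Z = 1.93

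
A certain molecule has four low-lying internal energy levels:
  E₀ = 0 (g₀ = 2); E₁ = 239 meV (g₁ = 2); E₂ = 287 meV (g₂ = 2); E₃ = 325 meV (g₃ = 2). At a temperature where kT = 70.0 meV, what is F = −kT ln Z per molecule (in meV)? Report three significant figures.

Eᵢ/kT = 0, 3.4143, 4.1000, 4.6429.
Z = Σ gᵢe^(−Eᵢ/kT) = 2·e^(−0) + 2·e^(−3.4143) + 2·e^(−4.1000) + 2·e^(−4.6429) = 2.0000 + 0.065799 + 0.033145 + 0.019259 = 2.1182.
F = −kT ln Z = −70.0 × ln(2.1182) = −70.0 × 0.75057 = -52.5 meV.

-52.5 meV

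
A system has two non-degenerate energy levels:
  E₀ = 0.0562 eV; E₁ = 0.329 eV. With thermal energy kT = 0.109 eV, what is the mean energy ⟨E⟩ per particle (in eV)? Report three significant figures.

0.0768 eV

Eᵢ/kT = 0.51560, 3.0183.
Z = Σ e^(−Eᵢ/kT) = e^(−0.51560) + e^(−3.0183) = 0.59714 + 0.048884 = 0.64602.
⟨E⟩ = Σ Eᵢ e^(−Eᵢ/kT) / Z = (0.0562·0.59714 + 0.329·0.048884) / 0.64602 = 0.0768 eV.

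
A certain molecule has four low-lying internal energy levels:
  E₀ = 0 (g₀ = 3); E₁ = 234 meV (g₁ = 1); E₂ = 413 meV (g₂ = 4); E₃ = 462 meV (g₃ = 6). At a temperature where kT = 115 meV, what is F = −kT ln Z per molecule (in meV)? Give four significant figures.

-139.0 meV

Eᵢ/kT = 0, 2.03478, 3.59130, 4.01739.
Z = Σ gᵢe^(−Eᵢ/kT) = 3·e^(−0) + 1·e^(−2.03478) + 4·e^(−3.59130) + 6·e^(−4.01739) = 3.00000 + 0.130709 + 0.110250 + 0.107999 = 3.34896.
F = −kT ln Z = −115 × ln(3.34896) = −115 × 1.20865 = -139.0 meV.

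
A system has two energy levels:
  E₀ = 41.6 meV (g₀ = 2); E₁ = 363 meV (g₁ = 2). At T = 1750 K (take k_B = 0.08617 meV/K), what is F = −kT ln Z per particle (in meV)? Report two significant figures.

-80 meV

k_BT = 0.08617 × 1750 K = 150.8 meV.
Eᵢ/kT = 0.2759, 2.407.
Z = Σ gᵢe^(−Eᵢ/kT) = 2·e^(−0.2759) + 2·e^(−2.407) = 1.518 + 0.1802 = 1.698.
F = −kT ln Z = −150.8 × ln(1.698) = −150.8 × 0.5295 = -80 meV.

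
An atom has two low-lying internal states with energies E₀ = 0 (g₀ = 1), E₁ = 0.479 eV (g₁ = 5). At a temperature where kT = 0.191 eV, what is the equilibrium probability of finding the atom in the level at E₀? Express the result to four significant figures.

0.7106

Eᵢ/kT = 0, 2.50785.
Z = Σ gᵢe^(−Eᵢ/kT) = 1·e^(−0) + 5·e^(−2.50785) = 1.00000 + 0.407216 = 1.40722.
P₀ = g₀ e^(−E₀/kT) / Z = 1.00000/1.40722 = 0.7106.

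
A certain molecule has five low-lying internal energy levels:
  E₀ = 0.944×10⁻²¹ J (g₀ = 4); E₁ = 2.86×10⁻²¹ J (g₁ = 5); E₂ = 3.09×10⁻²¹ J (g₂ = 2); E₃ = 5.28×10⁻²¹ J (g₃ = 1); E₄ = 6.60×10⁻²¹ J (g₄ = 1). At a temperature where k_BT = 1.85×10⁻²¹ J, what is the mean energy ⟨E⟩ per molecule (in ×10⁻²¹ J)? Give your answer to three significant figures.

1.77 ×10⁻²¹ J

Eᵢ/kT = 0.51027, 1.5459, 1.6703, 2.8541, 3.5676.
Z = Σ gᵢe^(−Eᵢ/kT) = 4·e^(−0.51027) + 5·e^(−1.5459) + 2·e^(−1.6703) + 1·e^(−2.8541) + 1·e^(−3.5676) = 2.4013 + 1.0656 + 0.37638 + 0.057608 + 0.028224 = 3.9291.
⟨E⟩ = Σ Eᵢ gᵢe^(−Eᵢ/kT) / Z = (0.944·2.4013 + 2.86·1.0656 + 3.09·0.37638 + 5.28·0.057608 + 6.60·0.028224) / 3.9291 = 1.77 ×10⁻²¹ J.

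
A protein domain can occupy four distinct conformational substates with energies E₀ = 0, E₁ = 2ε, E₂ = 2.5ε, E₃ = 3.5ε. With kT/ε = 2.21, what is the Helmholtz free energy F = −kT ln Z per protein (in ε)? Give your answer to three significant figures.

Eᵢ/kT = 0, 0.90498, 1.1312, 1.5837.
Z = Σ e^(−Eᵢ/kT) = e^(−0) + e^(−0.90498) + e^(−1.1312) + e^(−1.5837) = 1.0000 + 0.40455 + 0.32265 + 0.20521 = 1.9324.
F = −kT ln Z = −2.21 × ln(1.9324) = −2.21 × 0.65876 = -1.46 ε.

-1.46 ε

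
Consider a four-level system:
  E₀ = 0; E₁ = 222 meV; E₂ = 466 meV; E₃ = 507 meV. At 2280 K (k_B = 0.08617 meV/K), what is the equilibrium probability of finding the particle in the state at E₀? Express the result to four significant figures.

0.6702

k_BT = 0.08617 × 2280 K = 196.468 meV.
Eᵢ/kT = 0, 1.12996, 2.37189, 2.58057.
Z = Σ e^(−Eᵢ/kT) = e^(−0) + e^(−1.12996) + e^(−2.37189) + e^(−2.58057) = 1.00000 + 0.323046 + 0.0933042 + 0.0757308 = 1.49208.
P₀ = e^(−E₀/kT) / Z = 1.00000/1.49208 = 0.6702.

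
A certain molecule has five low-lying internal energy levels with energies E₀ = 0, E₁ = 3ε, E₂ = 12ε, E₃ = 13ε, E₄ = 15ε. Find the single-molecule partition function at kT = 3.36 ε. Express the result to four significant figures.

Eᵢ/kT = 0, 0.892857, 3.57143, 3.86905, 4.46429.
Z = Σ e^(−Eᵢ/kT) = e^(−0) + e^(−0.892857) + e^(−3.57143) + e^(−3.86905) + e^(−4.46429) = 1.00000 + 0.409484 + 0.0281156 + 0.0208782 + 0.0115129 = 1.46999.

Z = 1.470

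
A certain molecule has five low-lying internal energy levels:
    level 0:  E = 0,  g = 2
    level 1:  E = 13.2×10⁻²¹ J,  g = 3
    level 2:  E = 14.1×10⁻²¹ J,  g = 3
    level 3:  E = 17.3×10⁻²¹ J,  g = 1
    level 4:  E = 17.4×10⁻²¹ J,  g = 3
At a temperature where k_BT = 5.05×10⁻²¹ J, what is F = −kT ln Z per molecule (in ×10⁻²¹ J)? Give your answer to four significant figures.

Eᵢ/kT = 0, 2.61386, 2.79208, 3.42574, 3.44554.
Z = Σ gᵢe^(−Eᵢ/kT) = 2·e^(−0) + 3·e^(−2.61386) + 3·e^(−2.79208) + 1·e^(−3.42574) + 3·e^(−3.44554) = 2.00000 + 0.219754 + 0.183881 + 0.0325252 + 0.0956626 = 2.53182.
F = −kT ln Z = −5.05 × ln(2.53182) = −5.05 × 0.928938 = -4.691 ×10⁻²¹ J.

-4.691 ×10⁻²¹ J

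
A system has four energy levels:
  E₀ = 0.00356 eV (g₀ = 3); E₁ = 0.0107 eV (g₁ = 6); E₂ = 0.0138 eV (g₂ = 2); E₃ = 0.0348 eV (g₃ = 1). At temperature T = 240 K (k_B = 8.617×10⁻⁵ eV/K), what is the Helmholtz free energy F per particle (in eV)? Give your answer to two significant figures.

k_BT = 8.617×10⁻⁵ × 240 K = 0.02068 eV.
Eᵢ/kT = 0.1721, 0.5174, 0.6673, 1.683.
Z = Σ gᵢe^(−Eᵢ/kT) = 3·e^(−0.1721) + 6·e^(−0.5174) + 2·e^(−0.6673) + 1·e^(−1.683) = 2.526 + 3.576 + 1.026 + 0.1858 = 7.314.
F = −kT ln Z = −0.02068 × ln(7.314) = −0.02068 × 1.990 = -0.041 eV.

-0.041 eV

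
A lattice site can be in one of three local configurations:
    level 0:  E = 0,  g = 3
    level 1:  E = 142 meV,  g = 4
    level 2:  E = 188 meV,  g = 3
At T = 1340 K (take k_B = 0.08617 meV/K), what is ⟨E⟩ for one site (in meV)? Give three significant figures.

58.2 meV

k_BT = 0.08617 × 1340 K = 115.47 meV.
Eᵢ/kT = 0, 1.2298, 1.6281.
Z = Σ gᵢe^(−Eᵢ/kT) = 3·e^(−0) + 4·e^(−1.2298) + 3·e^(−1.6281) = 3.0000 + 1.1694 + 0.58891 = 4.7583.
⟨E⟩ = Σ Eᵢ gᵢe^(−Eᵢ/kT) / Z = (0·3.0000 + 142·1.1694 + 188·0.58891) / 4.7583 = 58.2 meV.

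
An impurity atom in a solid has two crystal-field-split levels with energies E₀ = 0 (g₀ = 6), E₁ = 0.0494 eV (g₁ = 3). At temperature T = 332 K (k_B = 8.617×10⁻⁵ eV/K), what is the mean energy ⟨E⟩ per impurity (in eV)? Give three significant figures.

0.00403 eV

k_BT = 8.617×10⁻⁵ × 332 K = 0.028608 eV.
Eᵢ/kT = 0, 1.7268.
Z = Σ gᵢe^(−Eᵢ/kT) = 6·e^(−0) + 3·e^(−1.7268) = 6.0000 + 0.53356 = 6.5336.
⟨E⟩ = Σ Eᵢ gᵢe^(−Eᵢ/kT) / Z = (0·6.0000 + 0.0494·0.53356) / 6.5336 = 0.00403 eV.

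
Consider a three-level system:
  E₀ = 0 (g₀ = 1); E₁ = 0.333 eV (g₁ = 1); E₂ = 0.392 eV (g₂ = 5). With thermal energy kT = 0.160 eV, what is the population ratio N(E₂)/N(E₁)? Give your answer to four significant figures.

3.458

n₂/n₁ = (g₂/g₁) exp[−(E₂−E₁)/kT] = (5/1) × exp(−(0.059 eV)/(0.160 eV)) = (5/1) × exp(-0.368750) = 3.458.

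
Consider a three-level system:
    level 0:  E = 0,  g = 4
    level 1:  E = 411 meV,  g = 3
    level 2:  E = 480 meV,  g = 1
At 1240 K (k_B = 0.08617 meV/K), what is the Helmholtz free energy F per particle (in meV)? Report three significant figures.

k_BT = 0.08617 × 1240 K = 106.85 meV.
Eᵢ/kT = 0, 3.8465, 4.4923.
Z = Σ gᵢe^(−Eᵢ/kT) = 4·e^(−0) + 3·e^(−3.8465) + 1·e^(−4.4923) = 4.0000 + 0.064063 + 0.011195 = 4.0753.
F = −kT ln Z = −106.85 × ln(4.0753) = −106.85 × 1.4049 = -150 meV.

-150 meV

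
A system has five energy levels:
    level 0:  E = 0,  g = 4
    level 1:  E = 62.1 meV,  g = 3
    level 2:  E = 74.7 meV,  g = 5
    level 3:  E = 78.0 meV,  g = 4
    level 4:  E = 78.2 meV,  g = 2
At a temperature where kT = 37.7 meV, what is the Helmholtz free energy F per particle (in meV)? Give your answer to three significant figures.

Eᵢ/kT = 0, 1.6472, 1.9814, 2.0690, 2.0743.
Z = Σ gᵢe^(−Eᵢ/kT) = 4·e^(−0) + 3·e^(−1.6472) + 5·e^(−1.9814) + 4·e^(−2.0690) + 2·e^(−2.0743) = 4.0000 + 0.57777 + 0.68938 + 0.50525 + 0.25129 = 6.0237.
F = −kT ln Z = −37.7 × ln(6.0237) = −37.7 × 1.7957 = -67.7 meV.

-67.7 meV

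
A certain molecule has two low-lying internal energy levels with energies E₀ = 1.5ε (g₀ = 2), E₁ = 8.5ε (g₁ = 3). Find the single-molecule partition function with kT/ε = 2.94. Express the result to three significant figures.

Z = 1.37

Eᵢ/kT = 0.51020, 2.8912.
Z = Σ gᵢe^(−Eᵢ/kT) = 2·e^(−0.51020) + 3·e^(−2.8912) = 1.2008 + 0.16653 = 1.3673.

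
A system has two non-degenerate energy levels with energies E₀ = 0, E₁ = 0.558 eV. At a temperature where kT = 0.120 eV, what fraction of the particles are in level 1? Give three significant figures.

Eᵢ/kT = 0, 4.6500.
Z = Σ e^(−Eᵢ/kT) = e^(−0) + e^(−4.6500) = 1.0000 + 0.0095616 = 1.0096.
P₁ = e^(−E₁/kT) / Z = 0.0095616/1.0096 = 0.00947.

0.00947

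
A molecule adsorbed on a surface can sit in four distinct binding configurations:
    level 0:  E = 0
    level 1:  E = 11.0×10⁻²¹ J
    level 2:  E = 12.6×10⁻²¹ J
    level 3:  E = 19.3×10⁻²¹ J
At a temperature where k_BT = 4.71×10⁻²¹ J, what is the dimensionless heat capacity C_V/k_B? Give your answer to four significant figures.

Eᵢ/kT = 0, 2.33546, 2.67516, 4.09766.
Z = Σ e^(−Eᵢ/kT) = e^(−0) + e^(−2.33546) + e^(−2.67516) + e^(−4.09766) = 1.00000 + 0.0967660 + 0.0688958 + 0.0166115 = 1.18227.
⟨E⟩ = 1.90575, ⟨E²⟩ = 24.3888.
C_V/k_B = (⟨E²⟩ − ⟨E⟩²)/(kT)² = (24.3888 − 3.63188)/22.1841 = 0.9357.

0.9357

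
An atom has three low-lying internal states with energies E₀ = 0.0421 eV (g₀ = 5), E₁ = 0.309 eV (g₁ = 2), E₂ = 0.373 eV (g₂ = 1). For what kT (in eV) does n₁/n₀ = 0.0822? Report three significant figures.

n₁/n₀ = (g₁/g₀) exp[−(E₁−E₀)/kT] = 0.0822.
⇒ (E₁−E₀)/kT = ln((2/5)/0.0822) = ln(4.8662) = 1.5823.
kT = 0.2669 eV / 1.5823 = 0.169 eV.

0.169 eV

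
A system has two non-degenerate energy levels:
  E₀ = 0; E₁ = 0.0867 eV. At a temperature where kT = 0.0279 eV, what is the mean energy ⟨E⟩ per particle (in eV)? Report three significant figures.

0.00371 eV

Eᵢ/kT = 0, 3.1075.
Z = Σ e^(−Eᵢ/kT) = e^(−0) + e^(−3.1075) = 1.0000 + 0.044713 = 1.0447.
⟨E⟩ = Σ Eᵢ e^(−Eᵢ/kT) / Z = (0·1.0000 + 0.0867·0.044713) / 1.0447 = 0.00371 eV.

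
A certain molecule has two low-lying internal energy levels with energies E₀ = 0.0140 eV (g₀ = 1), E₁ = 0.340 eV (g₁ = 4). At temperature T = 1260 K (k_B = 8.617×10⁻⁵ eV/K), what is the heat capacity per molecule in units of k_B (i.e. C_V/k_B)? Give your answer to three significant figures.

k_BT = 8.617×10⁻⁵ × 1260 K = 0.10857 eV.
Eᵢ/kT = 0.12895, 3.1316.
Z = Σ gᵢe^(−Eᵢ/kT) = 1·e^(−0.12895) + 4·e^(−3.1316) = 0.87902 + 0.17459 = 1.0536.
⟨E⟩ = 0.068021 eV, ⟨E²⟩ = 0.019319 eV².
C_V/k_B = (⟨E²⟩ − ⟨E⟩²)/(kT)² = (0.019319 − 0.0046269)/0.011787 = 1.25.

1.25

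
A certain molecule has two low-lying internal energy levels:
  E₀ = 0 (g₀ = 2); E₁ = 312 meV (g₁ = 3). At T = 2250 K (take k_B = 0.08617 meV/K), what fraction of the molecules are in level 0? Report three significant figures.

k_BT = 0.08617 × 2250 K = 193.88 meV.
Eᵢ/kT = 0, 1.6092.
Z = Σ gᵢe^(−Eᵢ/kT) = 2·e^(−0) + 3·e^(−1.6092) = 2.0000 + 0.60014 = 2.6001.
P₀ = g₀ e^(−E₀/kT) / Z = 2.0000/2.6001 = 0.769.

0.769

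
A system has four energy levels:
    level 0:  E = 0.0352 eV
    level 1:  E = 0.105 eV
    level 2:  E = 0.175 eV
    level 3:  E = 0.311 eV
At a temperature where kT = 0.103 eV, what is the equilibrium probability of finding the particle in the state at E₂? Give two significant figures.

Eᵢ/kT = 0.3417, 1.019, 1.699, 3.019.
Z = Σ e^(−Eᵢ/kT) = e^(−0.3417) + e^(−1.019) + e^(−1.699) + e^(−3.019) = 0.7106 + 0.3610 + 0.1829 + 0.04885 = 1.303.
P₂ = e^(−E₂/kT) / Z = 0.1829/1.303 = 0.14.

0.14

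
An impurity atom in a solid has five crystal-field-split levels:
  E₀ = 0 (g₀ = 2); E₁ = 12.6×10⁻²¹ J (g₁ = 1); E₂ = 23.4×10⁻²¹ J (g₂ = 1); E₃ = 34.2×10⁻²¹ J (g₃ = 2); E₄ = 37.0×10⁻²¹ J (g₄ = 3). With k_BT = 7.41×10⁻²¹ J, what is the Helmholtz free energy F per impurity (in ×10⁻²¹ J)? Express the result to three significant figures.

-6.06 ×10⁻²¹ J

Eᵢ/kT = 0, 1.7004, 3.1579, 4.6154, 4.9933.
Z = Σ gᵢe^(−Eᵢ/kT) = 2·e^(−0) + 1·e^(−1.7004) + 1·e^(−3.1579) + 2·e^(−4.6154) + 3·e^(−4.9933) = 2.0000 + 0.18261 + 0.042515 + 0.019796 + 0.020350 = 2.2653.
F = −kT ln Z = −7.41 × ln(2.2653) = −7.41 × 0.81771 = -6.06 ×10⁻²¹ J.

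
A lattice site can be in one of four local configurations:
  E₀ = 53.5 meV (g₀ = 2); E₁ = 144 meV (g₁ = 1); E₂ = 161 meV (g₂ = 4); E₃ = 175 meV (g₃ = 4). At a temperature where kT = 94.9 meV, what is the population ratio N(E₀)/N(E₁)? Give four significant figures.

5.190

n₀/n₁ = (g₀/g₁) exp[−(E₀−E₁)/kT] = (2/1) × exp(−(-90.5 meV)/(94.9 meV)) = (2/1) × exp(0.953635) = 5.190.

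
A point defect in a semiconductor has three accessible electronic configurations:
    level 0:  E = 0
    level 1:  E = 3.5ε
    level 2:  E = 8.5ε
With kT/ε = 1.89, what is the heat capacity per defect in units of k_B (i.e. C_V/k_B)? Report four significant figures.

0.5686

Eᵢ/kT = 0, 1.85185, 4.49735.
Z = Σ e^(−Eᵢ/kT) = e^(−0) + e^(−1.85185) + e^(−4.49735) = 1.00000 + 0.156947 + 0.0111385 = 1.16809.
⟨E⟩ = 0.551320 ε, ⟨E²⟩ = 2.33489 ε².
C_V/k_B = (⟨E²⟩ − ⟨E⟩²)/(kT)² = (2.33489 − 0.303954)/3.57210 = 0.5686.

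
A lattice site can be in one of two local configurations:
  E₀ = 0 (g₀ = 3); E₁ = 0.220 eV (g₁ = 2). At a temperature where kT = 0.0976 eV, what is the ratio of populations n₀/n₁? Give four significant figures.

n₀/n₁ = (g₀/g₁) exp[−(E₀−E₁)/kT] = (3/2) × exp(−(-0.220 eV)/(0.0976 eV)) = (3/2) × exp(2.25410) = 14.29.

14.29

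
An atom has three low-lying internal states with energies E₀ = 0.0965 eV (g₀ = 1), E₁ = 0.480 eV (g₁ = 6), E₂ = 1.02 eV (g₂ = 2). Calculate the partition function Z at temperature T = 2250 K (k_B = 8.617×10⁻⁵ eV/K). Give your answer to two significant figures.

k_BT = 8.617×10⁻⁵ × 2250 K = 0.1939 eV.
Eᵢ/kT = 0.4977, 2.476, 5.260.
Z = Σ gᵢe^(−Eᵢ/kT) = 1·e^(−0.4977) + 6·e^(−2.476) + 2·e^(−5.260) = 0.6079 + 0.5045 + 0.01039 = 1.123.

Z = 1.1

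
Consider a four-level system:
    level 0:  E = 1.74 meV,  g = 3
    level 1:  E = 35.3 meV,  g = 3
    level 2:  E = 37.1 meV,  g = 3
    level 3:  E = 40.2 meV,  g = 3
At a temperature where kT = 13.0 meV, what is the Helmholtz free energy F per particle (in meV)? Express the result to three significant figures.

Eᵢ/kT = 0.13385, 2.7154, 2.8538, 3.0923.
Z = Σ gᵢe^(−Eᵢ/kT) = 3·e^(−0.13385) + 3·e^(−2.7154) + 3·e^(−2.8538) + 3·e^(−3.0923) = 2.6242 + 0.19854 + 0.17287 + 0.13619 = 3.1318.
F = −kT ln Z = −13.0 × ln(3.1318) = −13.0 × 1.1416 = -14.8 meV.

-14.8 meV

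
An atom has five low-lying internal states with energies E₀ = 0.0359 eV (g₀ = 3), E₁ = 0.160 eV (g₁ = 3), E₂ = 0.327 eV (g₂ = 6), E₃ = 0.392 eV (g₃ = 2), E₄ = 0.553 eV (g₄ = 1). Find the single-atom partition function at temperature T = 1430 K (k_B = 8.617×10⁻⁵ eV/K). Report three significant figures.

Z = 3.58

k_BT = 8.617×10⁻⁵ × 1430 K = 0.12322 eV.
Eᵢ/kT = 0.29135, 1.2985, 2.6538, 3.1813, 4.4879.
Z = Σ gᵢe^(−Eᵢ/kT) = 3·e^(−0.29135) + 3·e^(−1.2985) + 6·e^(−2.6538) + 2·e^(−3.1813) + 1·e^(−4.4879) = 2.2418 + 0.81882 + 0.42230 + 0.083063 + 0.011244 = 3.5772.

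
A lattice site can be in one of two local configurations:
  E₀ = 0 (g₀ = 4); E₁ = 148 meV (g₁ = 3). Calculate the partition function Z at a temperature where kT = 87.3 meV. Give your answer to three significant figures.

Z = 4.55

Eᵢ/kT = 0, 1.6953.
Z = Σ gᵢe^(−Eᵢ/kT) = 4·e^(−0) + 3·e^(−1.6953) = 4.0000 + 0.55063 = 4.5506.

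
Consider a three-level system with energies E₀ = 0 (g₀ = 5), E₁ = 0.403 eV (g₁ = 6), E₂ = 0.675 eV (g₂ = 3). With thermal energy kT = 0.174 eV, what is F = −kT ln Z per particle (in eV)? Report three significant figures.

Eᵢ/kT = 0, 2.3161, 3.8793.
Z = Σ gᵢe^(−Eᵢ/kT) = 5·e^(−0) + 6·e^(−2.3161) + 3·e^(−3.8793) = 5.0000 + 0.59195 + 0.061996 = 5.6539.
F = −kT ln Z = −0.174 × ln(5.6539) = −0.174 × 1.7323 = -0.301 eV.

-0.301 eV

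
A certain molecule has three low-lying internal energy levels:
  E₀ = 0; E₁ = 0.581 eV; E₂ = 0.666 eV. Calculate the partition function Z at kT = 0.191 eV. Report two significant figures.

Eᵢ/kT = 0, 3.042, 3.487.
Z = Σ e^(−Eᵢ/kT) = e^(−0) + e^(−3.042) + e^(−3.487) = 1.000 + 0.04774 + 0.03059 = 1.078.

Z = 1.1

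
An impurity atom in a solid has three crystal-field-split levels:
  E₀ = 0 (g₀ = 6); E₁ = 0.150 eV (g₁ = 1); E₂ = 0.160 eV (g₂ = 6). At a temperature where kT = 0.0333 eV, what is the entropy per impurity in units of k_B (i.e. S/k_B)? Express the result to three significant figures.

Eᵢ/kT = 0, 4.5045, 4.8048.
Z = Σ gᵢe^(−Eᵢ/kT) = 6·e^(−0) + 1·e^(−4.5045) + 6·e^(−4.8048) = 6.0000 + 0.011059 + 0.049142 = 6.0602.
⟨E⟩ = Σ EᵢPᵢ = 0.0015712 eV.
S/k_B = ln Z + ⟨E⟩/kT = ln(6.0602) + 0.0015712/0.0333 = 1.8017 + 0.047183 = 1.85.

1.85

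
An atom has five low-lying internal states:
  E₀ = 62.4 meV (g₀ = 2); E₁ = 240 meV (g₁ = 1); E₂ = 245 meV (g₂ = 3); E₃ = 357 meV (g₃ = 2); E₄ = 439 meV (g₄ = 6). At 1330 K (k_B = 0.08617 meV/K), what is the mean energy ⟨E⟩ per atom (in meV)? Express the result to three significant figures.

k_BT = 0.08617 × 1330 K = 114.61 meV.
Eᵢ/kT = 0.54446, 2.0941, 2.1377, 3.1149, 3.8304.
Z = Σ gᵢe^(−Eᵢ/kT) = 2·e^(−0.54446) + 1·e^(−2.0941) + 3·e^(−2.1377) + 2·e^(−3.1149) + 6·e^(−3.8304) = 1.1603 + 0.12318 + 0.35378 + 0.088766 + 0.13021 = 1.8562.
⟨E⟩ = Σ Eᵢ gᵢe^(−Eᵢ/kT) / Z = (62.4·1.1603 + 240·0.12318 + 245·0.35378 + 357·0.088766 + 439·0.13021) / 1.8562 = 149 meV.

149 meV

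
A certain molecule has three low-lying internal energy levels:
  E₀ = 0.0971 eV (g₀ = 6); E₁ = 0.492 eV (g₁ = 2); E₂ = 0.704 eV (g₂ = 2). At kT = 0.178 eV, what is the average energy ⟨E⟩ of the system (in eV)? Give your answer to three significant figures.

Eᵢ/kT = 0.54551, 2.7640, 3.9551.
Z = Σ gᵢe^(−Eᵢ/kT) = 6·e^(−0.54551) + 2·e^(−2.7640) + 2·e^(−3.9551) = 3.4773 + 0.12608 + 0.038314 = 3.6417.
⟨E⟩ = Σ Eᵢ gᵢe^(−Eᵢ/kT) / Z = (0.0971·3.4773 + 0.492·0.12608 + 0.704·0.038314) / 3.6417 = 0.117 eV.

0.117 eV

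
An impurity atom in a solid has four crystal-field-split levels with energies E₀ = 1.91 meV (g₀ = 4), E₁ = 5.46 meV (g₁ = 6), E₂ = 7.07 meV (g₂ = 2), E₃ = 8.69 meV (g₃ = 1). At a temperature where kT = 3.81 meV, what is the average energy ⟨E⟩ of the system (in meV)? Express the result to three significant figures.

Eᵢ/kT = 0.50131, 1.4331, 1.8556, 2.2808.
Z = Σ gᵢe^(−Eᵢ/kT) = 4·e^(−0.50131) + 6·e^(−1.4331) + 2·e^(−1.8556) + 1·e^(−2.2808) = 2.4229 + 1.4314 + 0.31272 + 0.10220 = 4.2692.
⟨E⟩ = Σ Eᵢ gᵢe^(−Eᵢ/kT) / Z = (1.91·2.4229 + 5.46·1.4314 + 7.07·0.31272 + 8.69·0.10220) / 4.2692 = 3.64 meV.

3.64 meV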